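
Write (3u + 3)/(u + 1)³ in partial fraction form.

(3u + 3) = α(u + 1)² + β(u + 1) + γ. At u = -1: γ = 3·(-1) + 3 = 0. Coefficients: α = 0, β = 3
Result: 3/(u + 1)²


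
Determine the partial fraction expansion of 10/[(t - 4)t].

10/(t - 4)t = P/(t - 4) + Q/t. P = 10/(4 - 0) = 5/2, Q = 10/(0 - 4) = -5/2
Result: (5/2)/(t - 4) - (5/2)/t


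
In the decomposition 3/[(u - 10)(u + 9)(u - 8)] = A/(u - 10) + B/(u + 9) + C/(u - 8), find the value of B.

Cover-up at u = -9: B = 3/[(-9 - 10)(-9 - 8)] = 3/[(-19)(-17)] = 3/323


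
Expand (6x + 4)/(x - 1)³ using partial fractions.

(6x + 4) = P(x - 1)² + Q(x - 1) + R. At x = 1: R = 6·1 + 4 = 10. Coefficients: P = 0, Q = 6
Result: 6/(x - 1)² + 10/(x - 1)³


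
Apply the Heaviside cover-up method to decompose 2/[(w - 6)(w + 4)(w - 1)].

Cover (w - 6), w=6: A = 2/[(6 + 4)(6 - 1)] = 1/25. Cover (w + 4), w=-4: B = 2/[(-4 - 6)(-4 - 1)] = 1/25. Cover (w - 1), w=1: C = 2/[(1 - 6)(1 + 4)] = -2/25.
Result: (1/25)/(w - 6) + (1/25)/(w + 4) - (2/25)/(w - 1)


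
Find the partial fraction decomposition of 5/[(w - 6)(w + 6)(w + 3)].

Using cover-up method: A = 5/108, B = 5/36, C = -5/27
Result: (5/108)/(w - 6) + (5/36)/(w + 6) - (5/27)/(w + 3)


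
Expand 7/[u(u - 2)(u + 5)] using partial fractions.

Using cover-up method: A = -7/10, B = 1/2, C = 1/5
Result: (-7/10)/u + (1/2)/(u - 2) + (1/5)/(u + 5)


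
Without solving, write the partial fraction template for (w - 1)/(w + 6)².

Repeated linear factor: α/(w + 6) + β/(w + 6)²


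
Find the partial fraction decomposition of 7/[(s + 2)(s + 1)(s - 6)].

Using cover-up method: A = 7/8, B = -1, C = 1/8
Result: (7/8)/(s + 2) - 1/(s + 1) + (1/8)/(s - 6)


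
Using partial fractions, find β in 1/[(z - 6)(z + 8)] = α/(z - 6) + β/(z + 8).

Cover-up at z = -8: β = 1/(-8 - 6) = -1/14


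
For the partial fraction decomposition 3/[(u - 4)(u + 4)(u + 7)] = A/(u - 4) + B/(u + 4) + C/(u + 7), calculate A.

Cover-up at u = 4: A = 3/[(4 + 4)(4 + 7)] = 3/[(8)(11)] = 3/88


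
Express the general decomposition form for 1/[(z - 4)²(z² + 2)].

Repeated linear + quadratic: P/(z - 4) + Q/(z - 4)² + (Rz + S)/(z² + 2)


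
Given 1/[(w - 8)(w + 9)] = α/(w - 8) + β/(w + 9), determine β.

Cover-up at w = -9: β = 1/(-9 - 8) = -1/17


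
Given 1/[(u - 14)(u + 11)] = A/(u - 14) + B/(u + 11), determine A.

Cover-up at u = 14: A = 1/(14 + 11) = 1/25


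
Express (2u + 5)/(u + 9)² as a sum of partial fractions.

(2u + 5) = α(u + 9) + β. At u = -9: β = 2·(-9) + 5 = -13. Coeff of u: α = 2
Result: 2/(u + 9) - 13/(u + 9)²


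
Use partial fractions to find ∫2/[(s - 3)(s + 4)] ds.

Decompose: 2/[(s - 3)(s + 4)] = (2/7)/(s - 3) - (2/7)/(s + 4). Integrate each term: (2/7) ln|(s - 3)| - (2/7) ln|(s + 4)| + C


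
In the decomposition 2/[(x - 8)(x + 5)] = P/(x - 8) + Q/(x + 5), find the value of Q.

Cover-up at x = -5: Q = 2/(-5 - 8) = -2/13


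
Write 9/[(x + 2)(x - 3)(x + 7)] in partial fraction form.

Using cover-up method: P = -9/25, Q = 9/50, R = 9/50
Result: (-9/25)/(x + 2) + (9/50)/(x - 3) + (9/50)/(x + 7)


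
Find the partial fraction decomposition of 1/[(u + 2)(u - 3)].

1/(u + 2)(u - 3) = α/(u + 2) + β/(u - 3). α = 1/(-2 - 3) = -1/5, β = 1/(3 + 2) = 1/5
Result: (-1/5)/(u + 2) + (1/5)/(u - 3)


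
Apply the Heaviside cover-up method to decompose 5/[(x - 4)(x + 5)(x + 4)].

Cover (x - 4), x=4: α = 5/[(4 + 5)(4 + 4)] = 5/72. Cover (x + 5), x=-5: β = 5/[(-5 - 4)(-5 + 4)] = 5/9. Cover (x + 4), x=-4: γ = 5/[(-4 - 4)(-4 + 5)] = -5/8.
Result: (5/72)/(x - 4) + (5/9)/(x + 5) - (5/8)/(x + 4)


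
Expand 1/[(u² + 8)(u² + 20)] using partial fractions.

Coefficient matching gives A = C = 0, B = 1/(20-8) = 1/12, D = -B = -1/12
Result: (1/12)/(u² + 8) - (1/12)/(u² + 20)


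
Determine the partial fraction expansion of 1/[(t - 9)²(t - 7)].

Cover-up at t=7: R = 1/(7 - 9)² = 1/4. Cover-up at t=9: Q = 1/(9 - 7) = 1/2. Comparing t² coeff: P = -R = -1/4
Result: (-1/4)/(t - 9) + (1/2)/(t - 9)² + (1/4)/(t - 7)


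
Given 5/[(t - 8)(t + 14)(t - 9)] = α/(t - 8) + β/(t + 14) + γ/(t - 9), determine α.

Cover-up at t = 8: α = 5/[(8 + 14)(8 - 9)] = 5/[(22)(-1)] = -5/22


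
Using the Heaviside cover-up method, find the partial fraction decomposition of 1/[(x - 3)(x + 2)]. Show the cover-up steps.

Cover (x - 3): set x=3, get P = 1/(3 + 2) = 1/5. Cover (x + 2): set x=-2, get Q = 1/(-2 - 3) = -1/5.
Result: (1/5)/(x - 3) - (1/5)/(x + 2)


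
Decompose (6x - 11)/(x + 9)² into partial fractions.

(6x - 11) = A(x + 9) + B. At x = -9: B = 6·(-9) - 11 = -65. Coeff of x: A = 6
Result: 6/(x + 9) - 65/(x + 9)²


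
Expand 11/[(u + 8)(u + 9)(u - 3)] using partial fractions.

Using cover-up method: α = -1, β = 11/12, γ = 1/12
Result: -1/(u + 8) + (11/12)/(u + 9) + (1/12)/(u - 3)


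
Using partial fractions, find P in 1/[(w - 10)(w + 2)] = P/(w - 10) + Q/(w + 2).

Cover-up at w = 10: P = 1/(10 + 2) = 1/12


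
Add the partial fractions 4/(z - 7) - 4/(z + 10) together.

Common denominator (z - 7)(z + 10). Numerator: 4(z + 10) - 4(z - 7) = (4z + 40) - (4z - 28) = 68
Result: (68)/[(z - 7)(z + 10)]


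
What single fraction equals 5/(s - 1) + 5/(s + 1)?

Common denominator (s - 1)(s + 1). Numerator: 5(s + 1) + 5(s - 1) = (5s + 5) + (5s - 5) = 10s
Result: (10s)/[(s - 1)(s + 1)]


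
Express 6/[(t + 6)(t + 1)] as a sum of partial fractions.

6/(t + 6)(t + 1) = α/(t + 6) + β/(t + 1). α = 6/(-6 + 1) = -6/5, β = 6/(-1 + 6) = 6/5
Result: (-6/5)/(t + 6) + (6/5)/(t + 1)


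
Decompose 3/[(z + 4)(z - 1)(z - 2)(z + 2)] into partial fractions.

Using Heaviside cover-up: (-1/20)/(z + 4) - (1/5)/(z - 1) + (1/8)/(z - 2) + (1/8)/(z + 2)


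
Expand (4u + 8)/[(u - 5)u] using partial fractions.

At u=5: P = (4·5 + 8)/(5 - 0) = 28/5. At u=0: Q = (4·0 + 8)/(0 - 5) = -8/5
Result: (28/5)/(u - 5) - (8/5)/u


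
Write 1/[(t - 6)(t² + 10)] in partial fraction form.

Cover-up at t = 6: P = 1/(6² + 10) = 1/46. Then Q = -P = -1/46, R = -P·(0 + 6) = -3/23
Result: (1/46)/(t - 6) - ((1/46)t + 3/23)/(t² + 10)


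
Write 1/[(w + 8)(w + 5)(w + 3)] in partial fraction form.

Using cover-up method: α = 1/15, β = -1/6, γ = 1/10
Result: (1/15)/(w + 8) - (1/6)/(w + 5) + (1/10)/(w + 3)


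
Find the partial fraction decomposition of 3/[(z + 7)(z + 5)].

3/(z + 7)(z + 5) = α/(z + 7) + β/(z + 5). α = 3/(-7 + 5) = -3/2, β = 3/(-5 + 7) = 3/2
Result: (-3/2)/(z + 7) + (3/2)/(z + 5)


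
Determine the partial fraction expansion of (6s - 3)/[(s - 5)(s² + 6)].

At s=5: A = (6·5 - 3)/(5² + 6) = 27/31. B = -A = -27/31, C = 6 - 5·A = 51/31
Result: (27/31)/(s - 5) - ((27/31)s - 51/31)/(s² + 6)


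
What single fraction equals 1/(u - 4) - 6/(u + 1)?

Common denominator (u - 4)(u + 1). Numerator: 1(u + 1) - 6(u - 4) = (u + 1) - (6u - 24) = -5u + 25
Result: (-5u + 25)/[(u - 4)(u + 1)]


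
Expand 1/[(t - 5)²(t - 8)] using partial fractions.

Cover-up at t=8: γ = 1/(8 - 5)² = 1/9. Cover-up at t=5: β = 1/(5 - 8) = -1/3. Comparing t² coeff: α = -γ = -1/9
Result: (-1/9)/(t - 5) - (1/3)/(t - 5)² + (1/9)/(t - 8)


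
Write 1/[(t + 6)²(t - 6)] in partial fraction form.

Cover-up at t=6: γ = 1/(6 + 6)² = 1/144. Cover-up at t=-6: β = 1/(-6 - 6) = -1/12. Comparing t² coeff: α = -γ = -1/144
Result: (-1/144)/(t + 6) - (1/12)/(t + 6)² + (1/144)/(t - 6)


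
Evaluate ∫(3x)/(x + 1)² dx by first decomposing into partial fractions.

Decompose: P = 3, Q = 3·(-1) + 0 = -3, so (3x)/(x + 1)² = 3/(x + 1) - 3/(x + 1)². Integrate: ∫ P/(x + 1) dx = 3 ln|(x + 1)|; ∫ Q/(x + 1)² dx = 3/(x + 1). Sum: 3 ln|(x + 1)| + 3/(x + 1) + C


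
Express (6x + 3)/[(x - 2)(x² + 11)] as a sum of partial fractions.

At x=2: α = (6·2 + 3)/(2² + 11) = 1. β = -α = -1, γ = 6 - 2·α = 4
Result: 1/(x - 2) - (x - 4)/(x² + 11)


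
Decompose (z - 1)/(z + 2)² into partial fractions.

(z - 1) = P(z + 2) + Q. At z = -2: Q = 1·(-2) - 1 = -3. Coeff of z: P = 1
Result: 1/(z + 2) - 3/(z + 2)²


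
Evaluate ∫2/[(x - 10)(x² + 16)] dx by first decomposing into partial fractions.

Cover-up at x=10: P = 2/(10²+16) = 1/58. Coeff matching: Q = -1/58, R = -5/29. Decomposition: (1/58)/(x - 10) - ((1/58)x + 5/29)/(x² + 16). Integrate: linear → ln, quadratic → (1/2)ln + arctan: (1/58) ln|(x - 10)| - (1/116) ln(x² + 16) - (5/116) arctan(x/4) + C


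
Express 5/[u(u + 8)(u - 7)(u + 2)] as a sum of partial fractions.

Using Heaviside cover-up: (-5/112)/u - (1/144)/(u + 8) + (1/189)/(u - 7) + (5/108)/(u + 2)


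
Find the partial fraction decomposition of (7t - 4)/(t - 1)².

(7t - 4) = α(t - 1) + β. At t = 1: β = 7·1 - 4 = 3. Coeff of t: α = 7
Result: 7/(t - 1) + 3/(t - 1)²


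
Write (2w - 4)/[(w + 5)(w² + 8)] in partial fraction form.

At w=-5: A = (2·(-5) - 4)/((-5)² + 8) = -14/33. B = -A = 14/33, C = 2 - (-5)·A = -4/33
Result: (-14/33)/(w + 5) + ((14/33)w - 4/33)/(w² + 8)


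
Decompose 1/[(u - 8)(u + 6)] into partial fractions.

1/(u - 8)(u + 6) = P/(u - 8) + Q/(u + 6). P = 1/(8 + 6) = 1/14, Q = 1/(-6 - 8) = -1/14
Result: (1/14)/(u - 8) - (1/14)/(u + 6)


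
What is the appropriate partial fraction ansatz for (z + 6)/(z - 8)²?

Repeated linear factor: P/(z - 8) + Q/(z - 8)²


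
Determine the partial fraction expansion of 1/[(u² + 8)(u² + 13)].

Coefficient matching gives α = γ = 0, β = 1/(13-8) = 1/5, δ = -β = -1/5
Result: (1/5)/(u² + 8) - (1/5)/(u² + 13)


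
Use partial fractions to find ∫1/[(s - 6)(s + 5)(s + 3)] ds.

Cover-up: A = 1/99, B = 1/22, C = -1/18. Decomposition: (1/99)/(s - 6) + (1/22)/(s + 5) - (1/18)/(s + 3). Integrate each term: (1/99) ln|(s - 6)| + (1/22) ln|(s + 5)| - (1/18) ln|(s + 3)| + C


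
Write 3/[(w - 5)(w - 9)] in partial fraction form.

3/(w - 5)(w - 9) = P/(w - 5) + Q/(w - 9). P = 3/(5 - 9) = -3/4, Q = 3/(9 - 5) = 3/4
Result: (-3/4)/(w - 5) + (3/4)/(w - 9)


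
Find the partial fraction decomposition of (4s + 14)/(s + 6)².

(4s + 14) = α(s + 6) + β. At s = -6: β = 4·(-6) + 14 = -10. Coeff of s: α = 4
Result: 4/(s + 6) - 10/(s + 6)²


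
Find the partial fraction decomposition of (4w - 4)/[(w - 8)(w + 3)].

At w=8: α = (4·8 - 4)/(8 + 3) = 28/11. At w=-3: β = (4·(-3) - 4)/(-3 - 8) = 16/11
Result: (28/11)/(w - 8) + (16/11)/(w + 3)


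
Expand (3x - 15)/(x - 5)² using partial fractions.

(3x - 15) = P(x - 5) + Q. At x = 5: Q = 3·5 - 15 = 0. Coeff of x: P = 3
Result: 3/(x - 5)


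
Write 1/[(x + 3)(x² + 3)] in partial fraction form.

Cover-up at x = -3: α = 1/((-3)² + 3) = 1/12. Then β = -α = -1/12, γ = -α·(0 - 3) = 1/4
Result: (1/12)/(x + 3) - ((1/12)x - 1/4)/(x² + 3)


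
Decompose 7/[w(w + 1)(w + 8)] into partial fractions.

Using cover-up method: P = 7/8, Q = -1, R = 1/8
Result: (7/8)/w - 1/(w + 1) + (1/8)/(w + 8)


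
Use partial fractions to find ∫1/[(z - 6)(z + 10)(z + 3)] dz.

Cover-up: P = 1/144, Q = 1/112, R = -1/63. Decomposition: (1/144)/(z - 6) + (1/112)/(z + 10) - (1/63)/(z + 3). Integrate each term: (1/144) ln|(z - 6)| + (1/112) ln|(z + 10)| - (1/63) ln|(z + 3)| + C


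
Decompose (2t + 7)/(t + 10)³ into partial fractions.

(2t + 7) = P(t + 10)² + Q(t + 10) + R. At t = -10: R = 2·(-10) + 7 = -13. Coefficients: P = 0, Q = 2
Result: 2/(t + 10)² - 13/(t + 10)³


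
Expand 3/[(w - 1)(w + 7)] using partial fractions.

3/(w - 1)(w + 7) = α/(w - 1) + β/(w + 7). α = 3/(1 + 7) = 3/8, β = 3/(-7 - 1) = -3/8
Result: (3/8)/(w - 1) - (3/8)/(w + 7)


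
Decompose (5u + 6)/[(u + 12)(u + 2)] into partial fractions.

At u=-12: A = (5·(-12) + 6)/(-12 + 2) = 27/5. At u=-2: B = (5·(-2) + 6)/(-2 + 12) = -2/5
Result: (27/5)/(u + 12) - (2/5)/(u + 2)


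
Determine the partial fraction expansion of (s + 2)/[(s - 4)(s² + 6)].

At s=4: A = (1·4 + 2)/(4² + 6) = 3/11. B = -A = -3/11, C = 1 - 4·A = -1/11
Result: (3/11)/(s - 4) - ((3/11)s + 1/11)/(s² + 6)


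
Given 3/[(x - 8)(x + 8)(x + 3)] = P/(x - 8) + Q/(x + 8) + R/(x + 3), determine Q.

Cover-up at x = -8: Q = 3/[(-8 - 8)(-8 + 3)] = 3/[(-16)(-5)] = 3/80


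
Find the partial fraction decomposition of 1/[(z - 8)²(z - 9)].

Cover-up at z=9: R = 1/(9 - 8)² = 1. Cover-up at z=8: Q = 1/(8 - 9) = -1. Comparing z² coeff: P = -R = -1
Result: -1/(z - 8) - 1/(z - 8)² + 1/(z - 9)


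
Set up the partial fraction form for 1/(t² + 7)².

Repeated quadratic factor: (At + B)/(t² + 7) + (Ct + D)/(t² + 7)²


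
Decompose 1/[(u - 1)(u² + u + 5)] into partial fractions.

Cover-up at u = 1: P = 1/(1² + 1·1 + 5) = 1/7. Then Q = -P = -1/7, R = -P·(1 + 1) = -2/7
Result: (1/7)/(u - 1) - ((1/7)u + 2/7)/(u² + u + 5)


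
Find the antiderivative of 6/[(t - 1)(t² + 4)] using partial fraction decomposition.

Cover-up at t=1: A = 6/(1²+4) = 6/5. Coeff matching: B = -6/5, C = -6/5. Decomposition: (6/5)/(t - 1) - ((6/5)t + 6/5)/(t² + 4). Integrate: linear → ln, quadratic → (1/2)ln + arctan: (6/5) ln|(t - 1)| - (3/5) ln(t² + 4) - (3/5) arctan(t/2) + C


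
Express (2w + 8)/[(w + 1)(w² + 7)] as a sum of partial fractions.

At w=-1: P = (2·(-1) + 8)/((-1)² + 7) = 3/4. Q = -P = -3/4, R = 2 - (-1)·P = 11/4
Result: (3/4)/(w + 1) - ((3/4)w - 11/4)/(w² + 7)


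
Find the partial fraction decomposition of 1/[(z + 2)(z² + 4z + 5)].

Cover-up at z = -2: P = 1/((-2)² + 4·(-2) + 5) = 1. Then Q = -P = -1, R = -P·(4 - 2) = -2
Result: 1/(z + 2) - (z + 2)/(z² + 4z + 5)


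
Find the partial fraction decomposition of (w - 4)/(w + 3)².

(w - 4) = α(w + 3) + β. At w = -3: β = 1·(-3) - 4 = -7. Coeff of w: α = 1
Result: 1/(w + 3) - 7/(w + 3)²


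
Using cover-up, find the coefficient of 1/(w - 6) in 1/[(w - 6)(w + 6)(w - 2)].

Cover (w - 6), set w=6: 1/[(6 + 6)(6 - 2)] = 1/48


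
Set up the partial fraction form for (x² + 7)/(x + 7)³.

Repeated linear factor (power 3): A/(x + 7) + B/(x + 7)² + C/(x + 7)³


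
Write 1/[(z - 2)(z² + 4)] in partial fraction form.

Cover-up at z = 2: P = 1/(2² + 4) = 1/8. Then Q = -P = -1/8, R = -P·(0 + 2) = -1/4
Result: (1/8)/(z - 2) - ((1/8)z + 1/4)/(z² + 4)


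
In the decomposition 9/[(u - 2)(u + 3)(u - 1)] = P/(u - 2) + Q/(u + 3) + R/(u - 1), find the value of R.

Cover-up at u = 1: R = 9/[(1 - 2)(1 + 3)] = 9/[(-1)(4)] = -9/4


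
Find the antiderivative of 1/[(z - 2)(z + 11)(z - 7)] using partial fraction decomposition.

Cover-up: α = -1/65, β = 1/234, γ = 1/90. Decomposition: (-1/65)/(z - 2) + (1/234)/(z + 11) + (1/90)/(z - 7). Integrate each term: (-1/65) ln|(z - 2)| + (1/234) ln|(z + 11)| + (1/90) ln|(z - 7)| + C


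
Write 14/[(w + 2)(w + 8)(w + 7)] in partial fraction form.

Using cover-up method: P = 7/15, Q = 7/3, R = -14/5
Result: (7/15)/(w + 2) + (7/3)/(w + 8) - (14/5)/(w + 7)


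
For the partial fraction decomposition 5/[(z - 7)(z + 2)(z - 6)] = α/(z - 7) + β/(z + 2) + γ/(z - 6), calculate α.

Cover-up at z = 7: α = 5/[(7 + 2)(7 - 6)] = 5/[(9)(1)] = 5/9


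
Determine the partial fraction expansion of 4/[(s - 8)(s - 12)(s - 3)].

Using cover-up method: P = -1/5, Q = 1/9, R = 4/45
Result: (-1/5)/(s - 8) + (1/9)/(s - 12) + (4/45)/(s - 3)


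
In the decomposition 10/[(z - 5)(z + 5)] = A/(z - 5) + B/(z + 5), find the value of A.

Cover-up at z = 5: A = 10/(5 + 5) = 10/10 = 1


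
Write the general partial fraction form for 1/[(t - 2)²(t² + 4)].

Repeated linear + quadratic: P/(t - 2) + Q/(t - 2)² + (Rt + S)/(t² + 4)


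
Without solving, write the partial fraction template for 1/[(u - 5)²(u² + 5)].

Repeated linear + quadratic: P/(u - 5) + Q/(u - 5)² + (Ru + S)/(u² + 5)


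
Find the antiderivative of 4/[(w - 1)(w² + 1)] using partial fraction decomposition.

Cover-up at w=1: α = 4/(1²+1) = 2. Coeff matching: β = -2, γ = -2. Decomposition: 2/(w - 1) - (2w + 2)/(w² + 1). Integrate: linear → ln, quadratic → (1/2)ln + arctan: 2 ln|(w - 1)| - ln(w² + 1) - 2 arctan(w) + C


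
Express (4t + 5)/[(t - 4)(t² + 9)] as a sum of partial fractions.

At t=4: A = (4·4 + 5)/(4² + 9) = 21/25. B = -A = -21/25, C = 4 - 4·A = 16/25
Result: (21/25)/(t - 4) - ((21/25)t - 16/25)/(t² + 9)


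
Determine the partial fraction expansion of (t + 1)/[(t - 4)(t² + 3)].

At t=4: α = (1·4 + 1)/(4² + 3) = 5/19. β = -α = -5/19, γ = 1 - 4·α = -1/19
Result: (5/19)/(t - 4) - ((5/19)t + 1/19)/(t² + 3)


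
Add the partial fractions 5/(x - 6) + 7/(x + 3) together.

Common denominator (x - 6)(x + 3). Numerator: 5(x + 3) + 7(x - 6) = (5x + 15) + (7x - 42) = 12x - 27
Result: (12x - 27)/[(x - 6)(x + 3)]


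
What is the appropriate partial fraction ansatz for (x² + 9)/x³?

Repeated linear factor (power 3): α/x + β/x² + γ/x³


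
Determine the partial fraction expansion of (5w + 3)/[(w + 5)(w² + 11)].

At w=-5: A = (5·(-5) + 3)/((-5)² + 11) = -11/18. B = -A = 11/18, C = 5 - (-5)·A = 35/18
Result: (-11/18)/(w + 5) + ((11/18)w + 35/18)/(w² + 11)


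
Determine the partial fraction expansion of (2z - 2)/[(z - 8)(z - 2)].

At z=8: α = (2·8 - 2)/(8 - 2) = 7/3. At z=2: β = (2·2 - 2)/(2 - 8) = -1/3
Result: (7/3)/(z - 8) - (1/3)/(z - 2)


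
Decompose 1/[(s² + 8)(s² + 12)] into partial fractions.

Coefficient matching gives P = R = 0, Q = 1/(12-8) = 1/4, S = -Q = -1/4
Result: (1/4)/(s² + 8) - (1/4)/(s² + 12)


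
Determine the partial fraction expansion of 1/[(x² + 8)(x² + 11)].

Coefficient matching gives A = C = 0, B = 1/(11-8) = 1/3, D = -B = -1/3
Result: (1/3)/(x² + 8) - (1/3)/(x² + 11)


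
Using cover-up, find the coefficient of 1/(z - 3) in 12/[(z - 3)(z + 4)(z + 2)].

Cover (z - 3), set z=3: 12/[(3 + 4)(3 + 2)] = 12/35


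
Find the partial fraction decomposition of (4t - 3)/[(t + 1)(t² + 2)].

At t=-1: P = (4·(-1) - 3)/((-1)² + 2) = -7/3. Q = -P = 7/3, R = 4 - (-1)·P = 5/3
Result: (-7/3)/(t + 1) + ((7/3)t + 5/3)/(t² + 2)


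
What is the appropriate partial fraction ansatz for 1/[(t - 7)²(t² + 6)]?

Repeated linear + quadratic: A/(t - 7) + B/(t - 7)² + (Ct + D)/(t² + 6)


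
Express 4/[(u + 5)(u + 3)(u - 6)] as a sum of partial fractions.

Using cover-up method: α = 2/11, β = -2/9, γ = 4/99
Result: (2/11)/(u + 5) - (2/9)/(u + 3) + (4/99)/(u - 6)


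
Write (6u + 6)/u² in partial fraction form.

(6u + 6) = Pu + Q. At u = 0: Q = 6·0 + 6 = 6. Coeff of u: P = 6
Result: 6/u + 6/u²


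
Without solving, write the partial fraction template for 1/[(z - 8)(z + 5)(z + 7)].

Three distinct linear factors: α/(z - 8) + β/(z + 5) + γ/(z + 7)


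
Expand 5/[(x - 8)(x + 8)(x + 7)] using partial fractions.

Using cover-up method: A = 1/48, B = 5/16, C = -1/3
Result: (1/48)/(x - 8) + (5/16)/(x + 8) - (1/3)/(x + 7)


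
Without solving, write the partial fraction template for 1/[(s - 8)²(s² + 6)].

Repeated linear + quadratic: P/(s - 8) + Q/(s - 8)² + (Rs + S)/(s² + 6)


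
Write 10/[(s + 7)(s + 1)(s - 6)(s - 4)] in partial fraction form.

Using Heaviside cover-up: (-5/429)/(s + 7) + (1/21)/(s + 1) + (5/91)/(s - 6) - (1/11)/(s - 4)


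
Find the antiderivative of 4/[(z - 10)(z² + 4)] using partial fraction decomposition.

Cover-up at z=10: P = 4/(10²+4) = 1/26. Coeff matching: Q = -1/26, R = -5/13. Decomposition: (1/26)/(z - 10) - ((1/26)z + 5/13)/(z² + 4). Integrate: linear → ln, quadratic → (1/2)ln + arctan: (1/26) ln|(z - 10)| - (1/52) ln(z² + 4) - (5/26) arctan(z/2) + C


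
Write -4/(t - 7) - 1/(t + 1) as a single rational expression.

Common denominator (t - 7)(t + 1). Numerator: -4(t + 1) - 1(t - 7) = (-4t - 4) - (t - 7) = -5t + 3
Result: (-5t + 3)/[(t - 7)(t + 1)]


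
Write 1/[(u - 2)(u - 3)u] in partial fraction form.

Using cover-up method: A = -1/2, B = 1/3, C = 1/6
Result: (-1/2)/(u - 2) + (1/3)/(u - 3) + (1/6)/u


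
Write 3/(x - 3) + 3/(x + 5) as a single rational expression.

Common denominator (x - 3)(x + 5). Numerator: 3(x + 5) + 3(x - 3) = (3x + 15) + (3x - 9) = 6x + 6
Result: (6x + 6)/[(x - 3)(x + 5)]


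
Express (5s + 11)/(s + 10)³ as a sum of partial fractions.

(5s + 11) = P(s + 10)² + Q(s + 10) + R. At s = -10: R = 5·(-10) + 11 = -39. Coefficients: P = 0, Q = 5
Result: 5/(s + 10)² - 39/(s + 10)³


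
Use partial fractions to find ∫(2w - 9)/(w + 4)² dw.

Decompose: A = 2, B = 2·(-4) - 9 = -17, so (2w - 9)/(w + 4)² = 2/(w + 4) - 17/(w + 4)². Integrate: ∫ A/(w + 4) dw = 2 ln|(w + 4)|; ∫ B/(w + 4)² dw = 17/(w + 4). Sum: 2 ln|(w + 4)| + 17/(w + 4) + C


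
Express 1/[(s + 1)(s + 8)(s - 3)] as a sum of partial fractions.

Using cover-up method: A = -1/28, B = 1/77, C = 1/44
Result: (-1/28)/(s + 1) + (1/77)/(s + 8) + (1/44)/(s - 3)


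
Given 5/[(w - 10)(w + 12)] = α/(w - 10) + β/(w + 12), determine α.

Cover-up at w = 10: α = 5/(10 + 12) = 5/22


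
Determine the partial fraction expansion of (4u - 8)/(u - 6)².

(4u - 8) = A(u - 6) + B. At u = 6: B = 4·6 - 8 = 16. Coeff of u: A = 4
Result: 4/(u - 6) + 16/(u - 6)²


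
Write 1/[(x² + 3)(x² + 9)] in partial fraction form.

Coefficient matching gives A = C = 0, B = 1/(9-3) = 1/6, D = -B = -1/6
Result: (1/6)/(x² + 3) - (1/6)/(x² + 9)


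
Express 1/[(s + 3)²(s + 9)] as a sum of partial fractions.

Cover-up at s=-9: R = 1/(-9 + 3)² = 1/36. Cover-up at s=-3: Q = 1/(-3 + 9) = 1/6. Comparing s² coeff: P = -R = -1/36
Result: (-1/36)/(s + 3) + (1/6)/(s + 3)² + (1/36)/(s + 9)


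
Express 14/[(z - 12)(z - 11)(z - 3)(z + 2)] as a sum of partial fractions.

Using Heaviside cover-up: (1/9)/(z - 12) - (7/52)/(z - 11) + (7/180)/(z - 3) - (1/65)/(z + 2)


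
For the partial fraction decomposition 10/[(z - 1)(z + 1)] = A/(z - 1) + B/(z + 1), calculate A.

Cover-up at z = 1: A = 10/(1 + 1) = 10/2 = 5


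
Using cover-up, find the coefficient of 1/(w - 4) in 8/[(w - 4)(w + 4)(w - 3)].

Cover (w - 4), set w=4: 8/[(4 + 4)(4 - 3)] = 1


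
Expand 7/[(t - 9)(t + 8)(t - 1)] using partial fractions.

Using cover-up method: A = 7/136, B = 7/153, C = -7/72
Result: (7/136)/(t - 9) + (7/153)/(t + 8) - (7/72)/(t - 1)


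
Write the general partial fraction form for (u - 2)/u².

Repeated linear factor: α/u + β/u²


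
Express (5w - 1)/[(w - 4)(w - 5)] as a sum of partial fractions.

At w=4: A = (5·4 - 1)/(4 - 5) = -19. At w=5: B = (5·5 - 1)/(5 - 4) = 24
Result: -19/(w - 4) + 24/(w - 5)


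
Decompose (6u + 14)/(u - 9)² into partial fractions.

(6u + 14) = α(u - 9) + β. At u = 9: β = 6·9 + 14 = 68. Coeff of u: α = 6
Result: 6/(u - 9) + 68/(u - 9)²


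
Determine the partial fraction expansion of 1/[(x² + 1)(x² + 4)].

Coefficient matching gives α = γ = 0, β = 1/(4-1) = 1/3, δ = -β = -1/3
Result: (1/3)/(x² + 1) - (1/3)/(x² + 4)


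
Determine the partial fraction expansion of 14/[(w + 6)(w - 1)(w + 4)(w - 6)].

Using Heaviside cover-up: (-1/12)/(w + 6) - (2/25)/(w - 1) + (7/50)/(w + 4) + (7/300)/(w - 6)


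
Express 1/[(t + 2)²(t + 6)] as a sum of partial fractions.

Cover-up at t=-6: C = 1/(-6 + 2)² = 1/16. Cover-up at t=-2: B = 1/(-2 + 6) = 1/4. Comparing t² coeff: A = -C = -1/16
Result: (-1/16)/(t + 2) + (1/4)/(t + 2)² + (1/16)/(t + 6)


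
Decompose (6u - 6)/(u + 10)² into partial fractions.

(6u - 6) = A(u + 10) + B. At u = -10: B = 6·(-10) - 6 = -66. Coeff of u: A = 6
Result: 6/(u + 10) - 66/(u + 10)²


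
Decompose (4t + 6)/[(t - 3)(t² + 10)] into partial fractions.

At t=3: P = (4·3 + 6)/(3² + 10) = 18/19. Q = -P = -18/19, R = 4 - 3·P = 22/19
Result: (18/19)/(t - 3) - ((18/19)t - 22/19)/(t² + 10)


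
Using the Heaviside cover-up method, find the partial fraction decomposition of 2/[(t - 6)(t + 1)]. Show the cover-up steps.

Cover (t - 6): set t=6, get P = 2/(6 + 1) = 2/7. Cover (t + 1): set t=-1, get Q = 2/(-1 - 6) = -2/7.
Result: (2/7)/(t - 6) - (2/7)/(t + 1)


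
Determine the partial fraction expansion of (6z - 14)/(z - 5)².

(6z - 14) = P(z - 5) + Q. At z = 5: Q = 6·5 - 14 = 16. Coeff of z: P = 6
Result: 6/(z - 5) + 16/(z - 5)²


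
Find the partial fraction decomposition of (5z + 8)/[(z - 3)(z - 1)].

At z=3: α = (5·3 + 8)/(3 - 1) = 23/2. At z=1: β = (5·1 + 8)/(1 - 3) = -13/2
Result: (23/2)/(z - 3) - (13/2)/(z - 1)


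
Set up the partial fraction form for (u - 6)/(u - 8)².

Repeated linear factor: P/(u - 8) + Q/(u - 8)²


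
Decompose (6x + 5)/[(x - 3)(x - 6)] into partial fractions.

At x=3: P = (6·3 + 5)/(3 - 6) = -23/3. At x=6: Q = (6·6 + 5)/(6 - 3) = 41/3
Result: (-23/3)/(x - 3) + (41/3)/(x - 6)


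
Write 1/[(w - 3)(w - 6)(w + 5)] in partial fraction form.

Using cover-up method: α = -1/24, β = 1/33, γ = 1/88
Result: (-1/24)/(w - 3) + (1/33)/(w - 6) + (1/88)/(w + 5)


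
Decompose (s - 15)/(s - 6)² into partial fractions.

(s - 15) = A(s - 6) + B. At s = 6: B = 1·6 - 15 = -9. Coeff of s: A = 1
Result: 1/(s - 6) - 9/(s - 6)²


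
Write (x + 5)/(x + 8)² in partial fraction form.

(x + 5) = P(x + 8) + Q. At x = -8: Q = 1·(-8) + 5 = -3. Coeff of x: P = 1
Result: 1/(x + 8) - 3/(x + 8)²


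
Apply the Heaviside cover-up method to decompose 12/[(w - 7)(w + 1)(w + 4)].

Cover (w - 7), w=7: α = 12/[(7 + 1)(7 + 4)] = 3/22. Cover (w + 1), w=-1: β = 12/[(-1 - 7)(-1 + 4)] = -1/2. Cover (w + 4), w=-4: γ = 12/[(-4 - 7)(-4 + 1)] = 4/11.
Result: (3/22)/(w - 7) - (1/2)/(w + 1) + (4/11)/(w + 4)


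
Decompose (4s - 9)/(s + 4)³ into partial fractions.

(4s - 9) = A(s + 4)² + B(s + 4) + C. At s = -4: C = 4·(-4) - 9 = -25. Coefficients: A = 0, B = 4
Result: 4/(s + 4)² - 25/(s + 4)³


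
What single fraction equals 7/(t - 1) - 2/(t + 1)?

Common denominator (t - 1)(t + 1). Numerator: 7(t + 1) - 2(t - 1) = (7t + 7) - (2t - 2) = 5t + 9
Result: (5t + 9)/[(t - 1)(t + 1)]


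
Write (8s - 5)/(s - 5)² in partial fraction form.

(8s - 5) = P(s - 5) + Q. At s = 5: Q = 8·5 - 5 = 35. Coeff of s: P = 8
Result: 8/(s - 5) + 35/(s - 5)²


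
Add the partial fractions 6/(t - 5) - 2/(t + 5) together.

Common denominator (t - 5)(t + 5). Numerator: 6(t + 5) - 2(t - 5) = (6t + 30) - (2t - 10) = 4t + 40
Result: (4t + 40)/[(t - 5)(t + 5)]


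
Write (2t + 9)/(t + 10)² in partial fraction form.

(2t + 9) = A(t + 10) + B. At t = -10: B = 2·(-10) + 9 = -11. Coeff of t: A = 2
Result: 2/(t + 10) - 11/(t + 10)²


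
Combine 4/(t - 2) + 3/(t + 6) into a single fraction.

Common denominator (t - 2)(t + 6). Numerator: 4(t + 6) + 3(t - 2) = (4t + 24) + (3t - 6) = 7t + 18
Result: (7t + 18)/[(t - 2)(t + 6)]


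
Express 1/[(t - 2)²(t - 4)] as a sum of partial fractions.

Cover-up at t=4: γ = 1/(4 - 2)² = 1/4. Cover-up at t=2: β = 1/(2 - 4) = -1/2. Comparing t² coeff: α = -γ = -1/4
Result: (-1/4)/(t - 2) - (1/2)/(t - 2)² + (1/4)/(t - 4)


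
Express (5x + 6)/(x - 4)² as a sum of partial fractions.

(5x + 6) = P(x - 4) + Q. At x = 4: Q = 5·4 + 6 = 26. Coeff of x: P = 5
Result: 5/(x - 4) + 26/(x - 4)²


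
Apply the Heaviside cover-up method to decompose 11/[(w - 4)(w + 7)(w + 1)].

Cover (w - 4), w=4: A = 11/[(4 + 7)(4 + 1)] = 1/5. Cover (w + 7), w=-7: B = 11/[(-7 - 4)(-7 + 1)] = 1/6. Cover (w + 1), w=-1: C = 11/[(-1 - 4)(-1 + 7)] = -11/30.
Result: (1/5)/(w - 4) + (1/6)/(w + 7) - (11/30)/(w + 1)


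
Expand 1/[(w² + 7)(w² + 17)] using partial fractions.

Coefficient matching gives P = R = 0, Q = 1/(17-7) = 1/10, S = -Q = -1/10
Result: (1/10)/(w² + 7) - (1/10)/(w² + 17)


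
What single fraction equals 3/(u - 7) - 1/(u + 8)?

Common denominator (u - 7)(u + 8). Numerator: 3(u + 8) - 1(u - 7) = (3u + 24) - (u - 7) = 2u + 31
Result: (2u + 31)/[(u - 7)(u + 8)]


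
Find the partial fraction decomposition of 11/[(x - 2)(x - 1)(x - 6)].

Using cover-up method: P = -11/4, Q = 11/5, R = 11/20
Result: (-11/4)/(x - 2) + (11/5)/(x - 1) + (11/20)/(x - 6)


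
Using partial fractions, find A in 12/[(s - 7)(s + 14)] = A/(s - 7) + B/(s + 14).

Cover-up at s = 7: A = 12/(7 + 14) = 12/21 = 4/7


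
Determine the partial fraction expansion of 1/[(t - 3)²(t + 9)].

Cover-up at t=-9: R = 1/(-9 - 3)² = 1/144. Cover-up at t=3: Q = 1/(3 + 9) = 1/12. Comparing t² coeff: P = -R = -1/144
Result: (-1/144)/(t - 3) + (1/12)/(t - 3)² + (1/144)/(t + 9)


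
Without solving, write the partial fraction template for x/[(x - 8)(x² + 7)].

Linear + irreducible quadratic: α/(x - 8) + (βx + γ)/(x² + 7)


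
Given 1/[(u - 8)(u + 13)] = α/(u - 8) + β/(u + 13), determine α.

Cover-up at u = 8: α = 1/(8 + 13) = 1/21


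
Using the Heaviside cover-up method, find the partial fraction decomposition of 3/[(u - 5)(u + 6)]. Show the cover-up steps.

Cover (u - 5): set u=5, get P = 3/(5 + 6) = 3/11. Cover (u + 6): set u=-6, get Q = 3/(-6 - 5) = -3/11.
Result: (3/11)/(u - 5) - (3/11)/(u + 6)


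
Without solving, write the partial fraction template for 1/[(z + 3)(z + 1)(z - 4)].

Three distinct linear factors: P/(z + 3) + Q/(z + 1) + R/(z - 4)


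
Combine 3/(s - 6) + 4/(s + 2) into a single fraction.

Common denominator (s - 6)(s + 2). Numerator: 3(s + 2) + 4(s - 6) = (3s + 6) + (4s - 24) = 7s - 18
Result: (7s - 18)/[(s - 6)(s + 2)]


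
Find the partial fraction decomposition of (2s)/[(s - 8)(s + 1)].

At s=8: P = (2·8 + 0)/(8 + 1) = 16/9. At s=-1: Q = (2·(-1) + 0)/(-1 - 8) = 2/9
Result: (16/9)/(s - 8) + (2/9)/(s + 1)


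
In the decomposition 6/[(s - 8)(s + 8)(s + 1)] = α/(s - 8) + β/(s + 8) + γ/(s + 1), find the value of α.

Cover-up at s = 8: α = 6/[(8 + 8)(8 + 1)] = 6/[(16)(9)] = 6/144 = 1/24


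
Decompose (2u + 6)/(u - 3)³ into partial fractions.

(2u + 6) = P(u - 3)² + Q(u - 3) + R. At u = 3: R = 2·3 + 6 = 12. Coefficients: P = 0, Q = 2
Result: 2/(u - 3)² + 12/(u - 3)³


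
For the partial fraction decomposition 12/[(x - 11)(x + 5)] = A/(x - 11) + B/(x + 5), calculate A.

Cover-up at x = 11: A = 12/(11 + 5) = 12/16 = 3/4


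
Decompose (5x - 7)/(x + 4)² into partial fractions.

(5x - 7) = α(x + 4) + β. At x = -4: β = 5·(-4) - 7 = -27. Coeff of x: α = 5
Result: 5/(x + 4) - 27/(x + 4)²


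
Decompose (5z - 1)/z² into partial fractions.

(5z - 1) = Pz + Q. At z = 0: Q = 5·0 - 1 = -1. Coeff of z: P = 5
Result: 5/z - 1/z²


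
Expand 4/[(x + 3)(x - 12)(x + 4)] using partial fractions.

Using cover-up method: α = -4/15, β = 1/60, γ = 1/4
Result: (-4/15)/(x + 3) + (1/60)/(x - 12) + (1/4)/(x + 4)


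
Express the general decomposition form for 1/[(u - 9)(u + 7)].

Distinct linear factors: P/(u - 9) + Q/(u + 7)


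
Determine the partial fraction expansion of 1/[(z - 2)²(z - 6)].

Cover-up at z=6: C = 1/(6 - 2)² = 1/16. Cover-up at z=2: B = 1/(2 - 6) = -1/4. Comparing z² coeff: A = -C = -1/16
Result: (-1/16)/(z - 2) - (1/4)/(z - 2)² + (1/16)/(z - 6)


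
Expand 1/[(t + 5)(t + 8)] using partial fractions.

1/(t + 5)(t + 8) = α/(t + 5) + β/(t + 8). α = 1/(-5 + 8) = 1/3, β = 1/(-8 + 5) = -1/3
Result: (1/3)/(t + 5) - (1/3)/(t + 8)


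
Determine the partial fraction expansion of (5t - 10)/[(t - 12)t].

At t=12: A = (5·12 - 10)/(12 - 0) = 25/6. At t=0: B = (5·0 - 10)/(0 - 12) = 5/6
Result: (25/6)/(t - 12) + (5/6)/t


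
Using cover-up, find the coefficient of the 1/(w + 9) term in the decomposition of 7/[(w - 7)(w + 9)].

Cover (w + 9), set w=-9: 7/((w - 7) at w=-9) = 7/(-16) = -7/16


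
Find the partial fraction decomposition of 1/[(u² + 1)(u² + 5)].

Coefficient matching gives α = γ = 0, β = 1/(5-1) = 1/4, δ = -β = -1/4
Result: (1/4)/(u² + 1) - (1/4)/(u² + 5)


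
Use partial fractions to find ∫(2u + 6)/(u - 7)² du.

Decompose: P = 2, Q = 2·7 + 6 = 20, so (2u + 6)/(u - 7)² = 2/(u - 7) + 20/(u - 7)². Integrate: ∫ P/(u - 7) du = 2 ln|(u - 7)|; ∫ Q/(u - 7)² du = -20/(u - 7). Sum: 2 ln|(u - 7)| - 20/(u - 7) + C


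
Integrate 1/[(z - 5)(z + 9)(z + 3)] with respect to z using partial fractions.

Cover-up: α = 1/112, β = 1/84, γ = -1/48. Decomposition: (1/112)/(z - 5) + (1/84)/(z + 9) - (1/48)/(z + 3). Integrate each term: (1/112) ln|(z - 5)| + (1/84) ln|(z + 9)| - (1/48) ln|(z + 3)| + C


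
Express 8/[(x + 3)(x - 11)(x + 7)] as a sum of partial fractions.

Using cover-up method: α = -1/7, β = 2/63, γ = 1/9
Result: (-1/7)/(x + 3) + (2/63)/(x - 11) + (1/9)/(x + 7)


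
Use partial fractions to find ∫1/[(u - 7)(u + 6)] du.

Decompose: 1/[(u - 7)(u + 6)] = (1/13)/(u - 7) - (1/13)/(u + 6). Integrate each term: (1/13) ln|(u - 7)| - (1/13) ln|(u + 6)| + C


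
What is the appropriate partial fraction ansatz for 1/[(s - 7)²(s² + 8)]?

Repeated linear + quadratic: α/(s - 7) + β/(s - 7)² + (γs + δ)/(s² + 8)


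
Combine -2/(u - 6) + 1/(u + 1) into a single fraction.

Common denominator (u - 6)(u + 1). Numerator: -2(u + 1) + 1(u - 6) = (-2u - 2) + (u - 6) = -u - 8
Result: (-u - 8)/[(u - 6)(u + 1)]


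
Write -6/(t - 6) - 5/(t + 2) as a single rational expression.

Common denominator (t - 6)(t + 2). Numerator: -6(t + 2) - 5(t - 6) = (-6t - 12) - (5t - 30) = -11t + 18
Result: (-11t + 18)/[(t - 6)(t + 2)]


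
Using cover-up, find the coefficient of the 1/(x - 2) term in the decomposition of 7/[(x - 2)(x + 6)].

Cover (x - 2), set x=2: 7/((x + 6) at x=2) = 7/(8) = 7/8


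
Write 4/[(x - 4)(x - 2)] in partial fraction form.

4/(x - 4)(x - 2) = P/(x - 4) + Q/(x - 2). P = 4/(4 - 2) = 2, Q = 4/(2 - 4) = -2
Result: 2/(x - 4) - 2/(x - 2)


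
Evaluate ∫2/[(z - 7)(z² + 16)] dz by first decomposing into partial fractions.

Cover-up at z=7: α = 2/(7²+16) = 2/65. Coeff matching: β = -2/65, γ = -14/65. Decomposition: (2/65)/(z - 7) - ((2/65)z + 14/65)/(z² + 16). Integrate: linear → ln, quadratic → (1/2)ln + arctan: (2/65) ln|(z - 7)| - (1/65) ln(z² + 16) - (7/130) arctan(z/4) + C


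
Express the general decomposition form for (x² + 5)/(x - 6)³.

Repeated linear factor (power 3): α/(x - 6) + β/(x - 6)² + γ/(x - 6)³


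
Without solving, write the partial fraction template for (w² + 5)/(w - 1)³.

Repeated linear factor (power 3): α/(w - 1) + β/(w - 1)² + γ/(w - 1)³


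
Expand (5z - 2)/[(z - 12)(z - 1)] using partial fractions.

At z=12: α = (5·12 - 2)/(12 - 1) = 58/11. At z=1: β = (5·1 - 2)/(1 - 12) = -3/11
Result: (58/11)/(z - 12) - (3/11)/(z - 1)


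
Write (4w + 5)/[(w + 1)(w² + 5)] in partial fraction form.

At w=-1: A = (4·(-1) + 5)/((-1)² + 5) = 1/6. B = -A = -1/6, C = 4 - (-1)·A = 25/6
Result: (1/6)/(w + 1) - ((1/6)w - 25/6)/(w² + 5)


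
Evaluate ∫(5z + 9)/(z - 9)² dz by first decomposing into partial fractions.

Decompose: α = 5, β = 5·9 + 9 = 54, so (5z + 9)/(z - 9)² = 5/(z - 9) + 54/(z - 9)². Integrate: ∫ α/(z - 9) dz = 5 ln|(z - 9)|; ∫ β/(z - 9)² dz = -54/(z - 9). Sum: 5 ln|(z - 9)| - 54/(z - 9) + C


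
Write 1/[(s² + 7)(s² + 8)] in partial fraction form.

Coefficient matching gives A = C = 0, B = 1/(8-7) = 1, D = -B = -1
Result: 1/(s² + 7) - 1/(s² + 8)


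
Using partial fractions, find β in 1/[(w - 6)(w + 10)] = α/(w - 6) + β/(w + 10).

Cover-up at w = -10: β = 1/(-10 - 6) = -1/16


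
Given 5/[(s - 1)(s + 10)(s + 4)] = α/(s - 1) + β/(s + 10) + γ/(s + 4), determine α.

Cover-up at s = 1: α = 5/[(1 + 10)(1 + 4)] = 5/[(11)(5)] = 5/55 = 1/11


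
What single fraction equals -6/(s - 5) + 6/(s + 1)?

Common denominator (s - 5)(s + 1). Numerator: -6(s + 1) + 6(s - 5) = (-6s - 6) + (6s - 30) = -36
Result: (-36)/[(s - 5)(s + 1)]


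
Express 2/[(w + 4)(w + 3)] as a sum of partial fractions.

2/(w + 4)(w + 3) = A/(w + 4) + B/(w + 3). A = 2/(-4 + 3) = -2, B = 2/(-3 + 4) = 2
Result: -2/(w + 4) + 2/(w + 3)


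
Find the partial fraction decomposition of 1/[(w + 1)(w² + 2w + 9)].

Cover-up at w = -1: P = 1/((-1)² + 2·(-1) + 9) = 1/8. Then Q = -P = -1/8, R = -P·(2 - 1) = -1/8
Result: (1/8)/(w + 1) - ((1/8)w + 1/8)/(w² + 2w + 9)


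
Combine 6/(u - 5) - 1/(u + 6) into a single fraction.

Common denominator (u - 5)(u + 6). Numerator: 6(u + 6) - 1(u - 5) = (6u + 36) - (u - 5) = 5u + 41
Result: (5u + 41)/[(u - 5)(u + 6)]


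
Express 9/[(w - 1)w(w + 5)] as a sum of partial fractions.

Using cover-up method: α = 3/2, β = -9/5, γ = 3/10
Result: (3/2)/(w - 1) - (9/5)/w + (3/10)/(w + 5)


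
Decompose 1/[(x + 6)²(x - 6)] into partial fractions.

Cover-up at x=6: R = 1/(6 + 6)² = 1/144. Cover-up at x=-6: Q = 1/(-6 - 6) = -1/12. Comparing x² coeff: P = -R = -1/144
Result: (-1/144)/(x + 6) - (1/12)/(x + 6)² + (1/144)/(x - 6)


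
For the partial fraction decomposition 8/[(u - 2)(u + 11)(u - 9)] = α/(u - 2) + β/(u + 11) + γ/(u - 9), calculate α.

Cover-up at u = 2: α = 8/[(2 + 11)(2 - 9)] = 8/[(13)(-7)] = -8/91


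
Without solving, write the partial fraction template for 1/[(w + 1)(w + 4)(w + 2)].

Three distinct linear factors: A/(w + 1) + B/(w + 4) + C/(w + 2)


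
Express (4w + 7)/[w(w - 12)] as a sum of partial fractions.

At w=0: P = (4·0 + 7)/(0 - 12) = -7/12. At w=12: Q = (4·12 + 7)/(12 - 0) = 55/12
Result: (-7/12)/w + (55/12)/(w - 12)


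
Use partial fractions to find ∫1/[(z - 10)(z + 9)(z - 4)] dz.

Cover-up: α = 1/114, β = 1/247, γ = -1/78. Decomposition: (1/114)/(z - 10) + (1/247)/(z + 9) - (1/78)/(z - 4). Integrate each term: (1/114) ln|(z - 10)| + (1/247) ln|(z + 9)| - (1/78) ln|(z - 4)| + C


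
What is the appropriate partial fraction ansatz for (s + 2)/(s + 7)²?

Repeated linear factor: A/(s + 7) + B/(s + 7)²


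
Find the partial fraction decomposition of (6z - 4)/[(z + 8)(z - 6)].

At z=-8: P = (6·(-8) - 4)/(-8 - 6) = 26/7. At z=6: Q = (6·6 - 4)/(6 + 8) = 16/7
Result: (26/7)/(z + 8) + (16/7)/(z - 6)


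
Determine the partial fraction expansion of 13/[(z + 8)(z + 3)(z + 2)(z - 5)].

Using Heaviside cover-up: (-1/30)/(z + 8) + (13/40)/(z + 3) - (13/42)/(z + 2) + (1/56)/(z - 5)


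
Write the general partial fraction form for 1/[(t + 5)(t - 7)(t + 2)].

Three distinct linear factors: A/(t + 5) + B/(t - 7) + C/(t + 2)


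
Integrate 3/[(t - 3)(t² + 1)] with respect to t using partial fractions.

Cover-up at t=3: P = 3/(3²+1) = 3/10. Coeff matching: Q = -3/10, R = -9/10. Decomposition: (3/10)/(t - 3) - ((3/10)t + 9/10)/(t² + 1). Integrate: linear → ln, quadratic → (1/2)ln + arctan: (3/10) ln|(t - 3)| - (3/20) ln(t² + 1) - (9/10) arctan(t) + C


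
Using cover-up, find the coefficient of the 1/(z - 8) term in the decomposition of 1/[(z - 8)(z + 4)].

Cover (z - 8), set z=8: 1/((z + 4) at z=8) = 1/(12) = 1/12


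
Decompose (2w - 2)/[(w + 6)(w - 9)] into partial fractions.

At w=-6: A = (2·(-6) - 2)/(-6 - 9) = 14/15. At w=9: B = (2·9 - 2)/(9 + 6) = 16/15
Result: (14/15)/(w + 6) + (16/15)/(w - 9)


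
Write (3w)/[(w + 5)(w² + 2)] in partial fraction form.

At w=-5: P = (3·(-5) + 0)/((-5)² + 2) = -5/9. Q = -P = 5/9, R = 3 - (-5)·P = 2/9
Result: (-5/9)/(w + 5) + ((5/9)w + 2/9)/(w² + 2)


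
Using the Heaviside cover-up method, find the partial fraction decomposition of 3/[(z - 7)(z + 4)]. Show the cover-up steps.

Cover (z - 7): set z=7, get P = 3/(7 + 4) = 3/11. Cover (z + 4): set z=-4, get Q = 3/(-4 - 7) = -3/11.
Result: (3/11)/(z - 7) - (3/11)/(z + 4)


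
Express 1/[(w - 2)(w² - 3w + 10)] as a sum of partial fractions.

Cover-up at w = 2: α = 1/(2² - 3·2 + 10) = 1/8. Then β = -α = -1/8, γ = -α·(-3 + 2) = 1/8
Result: (1/8)/(w - 2) - ((1/8)w - 1/8)/(w² - 3w + 10)


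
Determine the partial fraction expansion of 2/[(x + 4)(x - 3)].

2/(x + 4)(x - 3) = A/(x + 4) + B/(x - 3). A = 2/(-4 - 3) = -2/7, B = 2/(3 + 4) = 2/7
Result: (-2/7)/(x + 4) + (2/7)/(x - 3)
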